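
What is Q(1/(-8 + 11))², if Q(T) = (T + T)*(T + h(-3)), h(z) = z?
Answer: 256/81 ≈ 3.1605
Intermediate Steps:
Q(T) = 2*T*(-3 + T) (Q(T) = (T + T)*(T - 3) = (2*T)*(-3 + T) = 2*T*(-3 + T))
Q(1/(-8 + 11))² = (2*(-3 + 1/(-8 + 11))/(-8 + 11))² = (2*(-3 + 1/3)/3)² = (2*(⅓)*(-3 + ⅓))² = (2*(⅓)*(-8/3))² = (-16/9)² = 256/81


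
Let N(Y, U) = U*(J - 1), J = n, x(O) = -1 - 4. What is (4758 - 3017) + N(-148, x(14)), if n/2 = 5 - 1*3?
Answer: 1726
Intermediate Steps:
x(O) = -5
n = 4 (n = 2*(5 - 1*3) = 2*(5 - 3) = 2*2 = 4)
J = 4
N(Y, U) = 3*U (N(Y, U) = U*(4 - 1) = U*3 = 3*U)
(4758 - 3017) + N(-148, x(14)) = (4758 - 3017) + 3*(-5) = 1741 - 15 = 1726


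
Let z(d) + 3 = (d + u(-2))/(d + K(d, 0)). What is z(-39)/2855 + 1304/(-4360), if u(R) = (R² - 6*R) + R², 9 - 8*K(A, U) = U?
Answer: -28283632/94292085 ≈ -0.29996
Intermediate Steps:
K(A, U) = 9/8 - U/8
u(R) = -6*R + 2*R²
z(d) = -3 + (20 + d)/(9/8 + d) (z(d) = -3 + (d + 2*(-2)*(-3 - 2))/(d + (9/8 - ⅛*0)) = -3 + (d + 2*(-2)*(-5))/(d + (9/8 + 0)) = -3 + (d + 20)/(d + 9/8) = -3 + (20 + d)/(9/8 + d))
z(-39)/2855 + 1304/(-4360) = ((133 - 16*(-39))/(9 + 8*(-39)))/2855 + 1304/(-4360) = ((133 + 624)/(9 - 312))*(1/2855) + 1304*(-1/4360) = (757/(-303))*(1/2855) - 163/545 = -1/303*757*(1/2855) - 163/545 = -757/303*1/2855 - 163/545 = -757/865065 - 163/545 = -28283632/94292085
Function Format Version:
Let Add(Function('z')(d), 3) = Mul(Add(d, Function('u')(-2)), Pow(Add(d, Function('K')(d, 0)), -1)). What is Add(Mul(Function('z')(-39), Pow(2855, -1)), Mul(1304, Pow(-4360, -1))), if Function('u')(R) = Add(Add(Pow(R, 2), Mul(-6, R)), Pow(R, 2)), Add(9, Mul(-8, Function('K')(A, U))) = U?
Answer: Rational(-28283632, 94292085) ≈ -0.29996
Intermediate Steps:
Function('K')(A, U) = Add(Rational(9, 8), Mul(Rational(-1, 8), U))
Function('u')(R) = Add(Mul(-6, R), Mul(2, Pow(R, 2)))
Function('z')(d) = Add(-3, Mul(Pow(Add(Rational(9, 8), d), -1), Add(20, d))) (Function('z')(d) = Add(-3, Mul(Add(d, Mul(2, -2, Add(-3, -2))), Pow(Add(d, Add(Rational(9, 8), Mul(Rational(-1, 8), 0))), -1))) = Add(-3, Mul(Add(d, Mul(2, -2, -5)), Pow(Add(d, Add(Rational(9, 8), 0)), -1))) = Add(-3, Mul(Add(d, 20), Pow(Add(d, Rational(9, 8)), -1))) = Add(-3, Mul(Add(20, d), Pow(Add(Rational(9, 8), d), -1))) = Add(-3, Mul(Pow(Add(Rational(9, 8), d), -1), Add(20, d))))
Add(Mul(Function('z')(-39), Pow(2855, -1)), Mul(1304, Pow(-4360, -1))) = Add(Mul(Mul(Pow(Add(9, Mul(8, -39)), -1), Add(133, Mul(-16, -39))), Pow(2855, -1)), Mul(1304, Pow(-4360, -1))) = Add(Mul(Mul(Pow(Add(9, -312), -1), Add(133, 624)), Rational(1, 2855)), Mul(1304, Rational(-1, 4360))) = Add(Mul(Mul(Pow(-303, -1), 757), Rational(1, 2855)), Rational(-163, 545)) = Add(Mul(Mul(Rational(-1, 303), 757), Rational(1, 2855)), Rational(-163, 545)) = Add(Mul(Rational(-757, 303), Rational(1, 2855)), Rational(-163, 545)) = Add(Rational(-757, 865065), Rational(-163, 545)) = Rational(-28283632, 94292085)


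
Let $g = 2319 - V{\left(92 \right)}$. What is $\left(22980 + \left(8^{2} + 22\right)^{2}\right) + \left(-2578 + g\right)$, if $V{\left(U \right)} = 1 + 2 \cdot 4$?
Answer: $30108$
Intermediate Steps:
$V{\left(U \right)} = 9$ ($V{\left(U \right)} = 1 + 8 = 9$)
$g = 2310$ ($g = 2319 - 9 = 2310$)
$\left(22980 + \left(8^{2} + 22\right)^{2}\right) + \left(-2578 + g\right) = \left(22980 + \left(8^{2} + 22\right)^{2}\right) + \left(-2578 + 2310\right) = \left(22980 + \left(64 + 22\right)^{2}\right) - 268 = \left(22980 + 86^{2}\right) - 268 = \left(22980 + 7396\right) - 268 = 30376 - 268 = 30108$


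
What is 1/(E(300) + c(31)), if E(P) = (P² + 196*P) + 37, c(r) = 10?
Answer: 1/148847 ≈ 6.7183e-6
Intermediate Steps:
E(P) = 37 + P² + 196*P
1/(E(300) + c(31)) = 1/((37 + 300² + 196*300) + 10) = 1/((37 + 90000 + 58800) + 10) = 1/(148837 + 10) = 1/148847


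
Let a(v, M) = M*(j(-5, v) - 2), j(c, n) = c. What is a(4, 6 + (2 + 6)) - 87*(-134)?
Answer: 11560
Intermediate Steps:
a(v, M) = -7*M (a(v, M) = M*(-5 - 2) = M*(-7) = -7*M)
a(4, 6 + (2 + 6)) - 87*(-134) = -7*(6 + (2 + 6)) - 87*(-134) = -7*(6 + 8) + 11658 = -7*14 + 11658 = -98 + 11658 = 11560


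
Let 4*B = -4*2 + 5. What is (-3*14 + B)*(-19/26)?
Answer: 3249/104 ≈ 31.240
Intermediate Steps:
B = -¾ (B = (-4*2 + 5)/4 = (-8 + 5)/4 = (¼)*(-3) = -¾ ≈ -0.75000)
(-3*14 + B)*(-19/26) = (-3*14 - ¾)*(-19/26) = (-42 - ¾)*(-19*1/26) = -171/4*(-19/26) = 3249/104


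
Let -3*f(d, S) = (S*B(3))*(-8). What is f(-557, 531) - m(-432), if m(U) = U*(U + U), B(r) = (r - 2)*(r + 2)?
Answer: -366168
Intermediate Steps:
B(r) = (-2 + r)*(2 + r)
f(d, S) = 40*S/3 (f(d, S) = -S*(-4 + 3**2)*(-8)/3 = -S*(-4 + 9)*(-8)/3 = -S*5*(-8)/3 = -5*S*(-8)/3 = -(-40)*S/3 = 40*S/3)
m(U) = 2*U**2 (m(U) = U*(2*U) = 2*U**2)
f(-557, 531) - m(-432) = (40/3)*531 - 2*(-432)**2 = 7080 - 2*186624 = 7080 - 1*373248 = 7080 - 373248 = -366168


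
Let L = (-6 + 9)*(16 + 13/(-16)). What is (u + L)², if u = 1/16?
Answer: 133225/64 ≈ 2081.6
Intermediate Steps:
L = 729/16 (L = 3*(16 + 13*(-1/16)) = 3*(16 - 13/16) = 3*(243/16) = 729/16 ≈ 45.563)
u = 1/16 ≈ 0.062500
(u + L)² = (1/16 + 729/16)² = (365/8)² = 133225/64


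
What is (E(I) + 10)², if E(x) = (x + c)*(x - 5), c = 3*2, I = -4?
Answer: 64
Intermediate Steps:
c = 6
E(x) = (-5 + x)*(6 + x) (E(x) = (x + 6)*(x - 5) = (6 + x)*(-5 + x) = (-5 + x)*(6 + x))
(E(I) + 10)² = ((-30 - 4 + (-4)²) + 10)² = ((-30 - 4 + 16) + 10)² = (-18 + 10)² = (-8)² = 64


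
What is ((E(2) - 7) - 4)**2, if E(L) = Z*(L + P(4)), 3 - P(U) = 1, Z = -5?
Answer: 961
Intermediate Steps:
P(U) = 2 (P(U) = 3 - 1*1 = 3 - 1 = 2)
E(L) = -10 - 5*L (E(L) = -5*(L + 2) = -5*(2 + L) = -10 - 5*L)
((E(2) - 7) - 4)**2 = (((-10 - 5*2) - 7) - 4)**2 = (((-10 - 10) - 7) - 4)**2 = ((-20 - 7) - 4)**2 = (-27 - 4)**2 = (-31)**2 = 961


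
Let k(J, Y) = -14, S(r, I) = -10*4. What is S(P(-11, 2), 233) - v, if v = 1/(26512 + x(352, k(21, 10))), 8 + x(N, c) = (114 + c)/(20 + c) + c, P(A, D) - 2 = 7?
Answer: -3180803/79520 ≈ -40.000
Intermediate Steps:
P(A, D) = 9 (P(A, D) = 2 + 7 = 9)
S(r, I) = -40
x(N, c) = -8 + c + (114 + c)/(20 + c) (x(N, c) = -8 + ((114 + c)/(20 + c) + c) = -8 + (c + (114 + c)/(20 + c)) = -8 + c + (114 + c)/(20 + c))
v = 3/79520 (v = 1/(26512 + (-46 + (-14)**2 + 13*(-14))/(20 - 14)) = 1/(26512 + (-46 + 196 - 182)/6) = 1/(26512 + (1/6)*(-32)) = 1/(26512 - 16/3) = 1/(79520/3) = 3/79520 ≈ 3.7726e-5)
S(P(-11, 2), 233) - v = -40 - 1*3/79520 = -40 - 3/79520 = -3180803/79520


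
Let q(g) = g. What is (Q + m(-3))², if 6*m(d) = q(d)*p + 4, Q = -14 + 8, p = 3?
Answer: 1681/36 ≈ 46.694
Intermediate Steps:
Q = -6
m(d) = ⅔ + d/2 (m(d) = (d*3 + 4)/6 = (3*d + 4)/6 = (4 + 3*d)/6 = ⅔ + d/2)
(Q + m(-3))² = (-6 + (⅔ + (½)*(-3)))² = (-6 + (⅔ - 3/2))² = (-6 - ⅚)² = (-41/6)² = 1681/36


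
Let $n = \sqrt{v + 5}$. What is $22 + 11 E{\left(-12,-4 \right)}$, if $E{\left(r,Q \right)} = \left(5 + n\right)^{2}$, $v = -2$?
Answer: $330 + 110 \sqrt{3} \approx 520.53$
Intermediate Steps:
$n = \sqrt{3}$ ($n = \sqrt{-2 + 5} = \sqrt{3} \approx 1.732$)
$E{\left(r,Q \right)} = \left(5 + \sqrt{3}\right)^{2}$
$22 + 11 E{\left(-12,-4 \right)} = 22 + 11 \left(5 + \sqrt{3}\right)^{2}$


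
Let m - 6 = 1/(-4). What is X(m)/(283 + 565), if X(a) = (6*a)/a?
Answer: 3/424 ≈ 0.0070755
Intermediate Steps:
m = 23/4 (m = 6 + 1/(-4) = 6 - ¼ = 23/4 ≈ 5.7500)
X(a) = 6
X(m)/(283 + 565) = 6/(283 + 565) = 6/848 = (1/848)*6 = 3/424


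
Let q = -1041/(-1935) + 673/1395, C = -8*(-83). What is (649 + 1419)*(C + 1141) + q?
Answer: 44781694022/11997 ≈ 3.7327e+6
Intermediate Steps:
C = 664
q = 12242/11997 (q = -1041*(-1/1935) + 673*(1/1395) = 347/645 + 673/1395 = 12242/11997 ≈ 1.0204)
(649 + 1419)*(C + 1141) + q = (649 + 1419)*(664 + 1141) + 12242/11997 = 2068*1805 + 12242/11997 = 3732740 + 12242/11997 = 44781694022/11997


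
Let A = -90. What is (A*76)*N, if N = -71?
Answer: 485640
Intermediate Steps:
(A*76)*N = -90*76*(-71) = -6840*(-71) = 485640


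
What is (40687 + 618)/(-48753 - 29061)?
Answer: -3755/7074 ≈ -0.53082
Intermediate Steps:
(40687 + 618)/(-48753 - 29061) = 41305/(-77814) = 41305*(-1/77814) = -3755/7074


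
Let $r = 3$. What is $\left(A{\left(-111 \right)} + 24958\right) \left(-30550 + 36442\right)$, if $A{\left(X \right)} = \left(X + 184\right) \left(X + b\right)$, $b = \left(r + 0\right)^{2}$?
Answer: $103180704$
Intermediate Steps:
$b = 9$ ($b = \left(3 + 0\right)^{2} = 3^{2} = 9$)
$A{\left(X \right)} = \left(9 + X\right) \left(184 + X\right)$ ($A{\left(X \right)} = \left(X + 184\right) \left(X + 9\right) = \left(184 + X\right) \left(9 + X\right) = \left(9 + X\right) \left(184 + X\right)$)
$\left(A{\left(-111 \right)} + 24958\right) \left(-30550 + 36442\right) = \left(\left(1656 + \left(-111\right)^{2} + 193 \left(-111\right)\right) + 24958\right) \left(-30550 + 36442\right) = \left(\left(1656 + 12321 - 21423\right) + 24958\right) 5892 = \left(-7446 + 24958\right) 5892 = 17512 \cdot 5892 = 103180704$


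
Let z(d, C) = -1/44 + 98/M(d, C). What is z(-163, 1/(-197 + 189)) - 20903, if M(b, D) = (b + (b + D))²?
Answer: -6260512806805/299502764 ≈ -20903.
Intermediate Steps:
M(b, D) = (D + 2*b)² (M(b, D) = (b + (D + b))² = (D + 2*b)²)
z(d, C) = -1/44 + 98/(C + 2*d)² (z(d, C) = -1/44 + 98/((C + 2*d)²) = -1*1/44 + 98/(C + 2*d)² = -1/44 + 98/(C + 2*d)²)
z(-163, 1/(-197 + 189)) - 20903 = (-1/44 + 98/(1/(-197 + 189) + 2*(-163))²) - 20903 = (-1/44 + 98/(1/(-8) - 326)²) - 20903 = (-1/44 + 98/(-⅛ - 326)²) - 20903 = (-1/44 + 98/(-2609/8)²) - 20903 = (-1/44 + 98*(64/6806881)) - 20903 = (-1/44 + 6272/6806881) - 20903 = -6530913/299502764 - 20903 = -6260512806805/299502764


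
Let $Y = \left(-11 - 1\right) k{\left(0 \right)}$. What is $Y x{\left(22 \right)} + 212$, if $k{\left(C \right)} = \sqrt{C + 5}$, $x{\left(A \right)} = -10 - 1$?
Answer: $212 + 132 \sqrt{5} \approx 507.16$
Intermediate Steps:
$x{\left(A \right)} = -11$
$k{\left(C \right)} = \sqrt{5 + C}$
$Y = - 12 \sqrt{5}$ ($Y = \left(-11 - 1\right) \sqrt{5 + 0} = - 12 \sqrt{5} \approx -26.833$)
$Y x{\left(22 \right)} + 212 = - 12 \sqrt{5} \left(-11\right) + 212 = 132 \sqrt{5} + 212 = 212 + 132 \sqrt{5}$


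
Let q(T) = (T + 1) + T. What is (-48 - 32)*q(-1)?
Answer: 80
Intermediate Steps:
q(T) = 1 + 2*T (q(T) = (1 + T) + T = 1 + 2*T)
(-48 - 32)*q(-1) = (-48 - 32)*(1 + 2*(-1)) = -80*(1 - 2) = -80*(-1) = 80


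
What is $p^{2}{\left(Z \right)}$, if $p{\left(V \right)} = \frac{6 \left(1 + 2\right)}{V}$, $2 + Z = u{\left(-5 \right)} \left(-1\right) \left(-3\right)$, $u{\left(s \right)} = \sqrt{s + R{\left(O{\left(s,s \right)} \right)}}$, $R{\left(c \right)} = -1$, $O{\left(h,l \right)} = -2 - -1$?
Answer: $\frac{324}{\left(2 - 3 i \sqrt{6}\right)^{2}} \approx -4.8157 + 2.831 i$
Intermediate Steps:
$O{\left(h,l \right)} = -1$ ($O{\left(h,l \right)} = -2 + 1 = -1$)
$u{\left(s \right)} = \sqrt{-1 + s}$ ($u{\left(s \right)} = \sqrt{s - 1} = \sqrt{-1 + s}$)
$Z = -2 + 3 i \sqrt{6}$ ($Z = -2 + \sqrt{-1 - 5} \left(-1\right) \left(-3\right) = -2 + \sqrt{-6} \left(-1\right) \left(-3\right) = -2 + i \sqrt{6} \left(-1\right) \left(-3\right) = -2 + - i \sqrt{6} \left(-3\right) = -2 + 3 i \sqrt{6} \approx -2.0 + 7.3485 i$)
$p{\left(V \right)} = \frac{18}{V}$ ($p{\left(V \right)} = \frac{6 \cdot 3}{V} = \frac{18}{V}$)
$p^{2}{\left(Z \right)} = \left(\frac{18}{-2 + 3 i \sqrt{6}}\right)^{2} = \frac{324}{\left(-2 + 3 i \sqrt{6}\right)^{2}}$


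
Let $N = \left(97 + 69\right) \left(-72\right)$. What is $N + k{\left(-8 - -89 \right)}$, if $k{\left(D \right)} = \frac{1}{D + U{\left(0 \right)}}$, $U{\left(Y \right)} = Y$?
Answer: $- \frac{968111}{81} \approx -11952.0$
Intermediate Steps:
$k{\left(D \right)} = \frac{1}{D}$ ($k{\left(D \right)} = \frac{1}{D + 0} = \frac{1}{D}$)
$N = -11952$ ($N = 166 \left(-72\right) = -11952$)
$N + k{\left(-8 - -89 \right)} = -11952 + \frac{1}{-8 - -89} = -11952 + \frac{1}{-8 + 89} = -11952 + \frac{1}{81} = - \frac{968111}{81}$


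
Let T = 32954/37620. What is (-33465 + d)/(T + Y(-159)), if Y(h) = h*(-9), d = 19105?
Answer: -270111600/26933587 ≈ -10.029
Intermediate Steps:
Y(h) = -9*h
T = 16477/18810 (T = 32954*(1/37620) = 16477/18810 ≈ 0.87597)
(-33465 + d)/(T + Y(-159)) = (-33465 + 19105)/(16477/18810 - 9*(-159)) = -14360/(16477/18810 + 1431) = -14360/26933587/18810 = -14360*18810/26933587 = -270111600/26933587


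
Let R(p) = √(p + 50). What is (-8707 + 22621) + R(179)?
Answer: 13914 + √229 ≈ 13929.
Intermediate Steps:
R(p) = √(50 + p)
(-8707 + 22621) + R(179) = (-8707 + 22621) + √(50 + 179) = 13914 + √229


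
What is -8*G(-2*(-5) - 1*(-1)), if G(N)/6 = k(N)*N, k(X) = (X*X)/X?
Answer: -5808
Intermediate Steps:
k(X) = X (k(X) = X²/X = X)
G(N) = 6*N² (G(N) = 6*(N*N) = 6*N²)
-8*G(-2*(-5) - 1*(-1)) = -48*(-2*(-5) - 1*(-1))² = -48*(10 + 1)² = -48*11² = -48*121 = -8*726 = -5808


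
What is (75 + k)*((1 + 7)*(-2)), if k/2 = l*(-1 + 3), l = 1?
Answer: -1264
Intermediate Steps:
k = 4 (k = 2*(1*(-1 + 3)) = 2*(1*2) = 2*2 = 4)
(75 + k)*((1 + 7)*(-2)) = (75 + 4)*((1 + 7)*(-2)) = 79*(8*(-2)) = 79*(-16) = -1264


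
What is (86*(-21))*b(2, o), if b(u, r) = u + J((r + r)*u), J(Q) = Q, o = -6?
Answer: 39732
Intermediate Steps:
b(u, r) = u + 2*r*u (b(u, r) = u + (r + r)*u = u + (2*r)*u = u + 2*r*u)
(86*(-21))*b(2, o) = (86*(-21))*(2*(1 + 2*(-6))) = -3612*(1 - 12) = -3612*(-11) = -1806*(-22) = 39732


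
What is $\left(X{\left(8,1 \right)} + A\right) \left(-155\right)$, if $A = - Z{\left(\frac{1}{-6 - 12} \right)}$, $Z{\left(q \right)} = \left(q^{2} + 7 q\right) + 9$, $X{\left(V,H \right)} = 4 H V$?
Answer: $- \frac{1174435}{324} \approx -3624.8$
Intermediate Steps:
$X{\left(V,H \right)} = 4 H V$
$Z{\left(q \right)} = 9 + q^{2} + 7 q$
$A = - \frac{2791}{324}$ ($A = - (9 + \left(\frac{1}{-6 - 12}\right)^{2} + \frac{7}{-6 - 12}) = - (9 + \left(\frac{1}{-18}\right)^{2} + \frac{7}{-18}) = - (9 + \left(- \frac{1}{18}\right)^{2} + 7 \left(- \frac{1}{18}\right)) = - (9 + \frac{1}{324} - \frac{7}{18}) = \left(-1\right) \frac{2791}{324} = - \frac{2791}{324} \approx -8.6142$)
$\left(X{\left(8,1 \right)} + A\right) \left(-155\right) = \left(4 \cdot 1 \cdot 8 - \frac{2791}{324}\right) \left(-155\right) = \left(32 - \frac{2791}{324}\right) \left(-155\right) = \frac{7577}{324} \left(-155\right) = - \frac{1174435}{324}$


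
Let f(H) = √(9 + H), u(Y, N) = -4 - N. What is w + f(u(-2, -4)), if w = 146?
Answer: 149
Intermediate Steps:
w + f(u(-2, -4)) = 146 + √(9 + (-4 - 1*(-4))) = 146 + √(9 + (-4 + 4)) = 146 + √(9 + 0) = 146 + √9 = 146 + 3 = 149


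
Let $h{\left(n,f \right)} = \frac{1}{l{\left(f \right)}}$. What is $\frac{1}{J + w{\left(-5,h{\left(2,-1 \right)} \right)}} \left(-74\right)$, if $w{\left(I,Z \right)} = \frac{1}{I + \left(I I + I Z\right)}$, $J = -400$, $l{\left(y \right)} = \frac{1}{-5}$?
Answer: $\frac{3330}{17999} \approx 0.18501$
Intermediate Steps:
$l{\left(y \right)} = - \frac{1}{5}$
$h{\left(n,f \right)} = -5$ ($h{\left(n,f \right)} = \frac{1}{- \frac{1}{5}} = -5$)
$w{\left(I,Z \right)} = \frac{1}{I + I^{2} + I Z}$ ($w{\left(I,Z \right)} = \frac{1}{I + \left(I^{2} + I Z\right)} = \frac{1}{I + I^{2} + I Z}$)
$\frac{1}{J + w{\left(-5,h{\left(2,-1 \right)} \right)}} \left(-74\right) = \frac{1}{-400 + \frac{1}{\left(-5\right) \left(1 - 5 - 5\right)}} \left(-74\right) = \frac{1}{-400 - \frac{1}{5 \left(-9\right)}} \left(-74\right) = \frac{1}{-400 - - \frac{1}{45}} \left(-74\right) = \frac{1}{-400 + \frac{1}{45}} \left(-74\right) = \frac{1}{- \frac{17999}{45}} \left(-74\right) = \left(- \frac{45}{17999}\right) \left(-74\right) = \frac{3330}{17999}$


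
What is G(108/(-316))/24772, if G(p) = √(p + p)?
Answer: 3*I*√474/1956988 ≈ 3.3375e-5*I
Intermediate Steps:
G(p) = √2*√p (G(p) = √(2*p) = √2*√p)
G(108/(-316))/24772 = (√2*√(108/(-316)))/24772 = (√2*√(108*(-1/316)))*(1/24772) = (√2*√(-27/79))*(1/24772) = (√2*(3*I*√237/79))*(1/24772) = (3*I*√474/79)*(1/24772) = 3*I*√474/1956988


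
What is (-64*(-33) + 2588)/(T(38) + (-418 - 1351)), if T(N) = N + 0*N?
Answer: -4700/1731 ≈ -2.7152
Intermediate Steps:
T(N) = N (T(N) = N + 0 = N)
(-64*(-33) + 2588)/(T(38) + (-418 - 1351)) = (-64*(-33) + 2588)/(38 + (-418 - 1351)) = (2112 + 2588)/(38 - 1769) = 4700/(-1731) = 4700*(-1/1731) = -4700/1731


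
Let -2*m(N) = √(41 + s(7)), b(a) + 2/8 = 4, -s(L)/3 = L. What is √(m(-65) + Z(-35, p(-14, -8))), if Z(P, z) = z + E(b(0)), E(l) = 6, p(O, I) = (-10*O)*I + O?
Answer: √(-1128 - √5) ≈ 33.619*I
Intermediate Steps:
p(O, I) = O - 10*I*O (p(O, I) = -10*I*O + O = O - 10*I*O)
s(L) = -3*L
b(a) = 15/4 (b(a) = -¼ + 4 = 15/4)
m(N) = -√5 (m(N) = -√(41 - 3*7)/2 = -√(41 - 21)/2 = -√5)
Z(P, z) = 6 + z (Z(P, z) = z + 6 = 6 + z)
√(m(-65) + Z(-35, p(-14, -8))) = √(-√5 + (6 - 14*(1 - 10*(-8)))) = √(-√5 + (6 - 14*(1 + 80))) = √(-√5 + (6 - 14*81)) = √(-√5 + (6 - 1134)) = √(-√5 - 1128) = √(-1128 - √5)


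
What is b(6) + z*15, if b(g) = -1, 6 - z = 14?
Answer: -121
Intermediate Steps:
z = -8 (z = 6 - 1*14 = 6 - 14 = -8)
b(6) + z*15 = -1 - 8*15 = -1 - 120 = -121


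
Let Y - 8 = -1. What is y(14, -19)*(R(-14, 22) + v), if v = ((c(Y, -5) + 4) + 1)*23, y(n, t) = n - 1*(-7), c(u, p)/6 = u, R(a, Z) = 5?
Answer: 22806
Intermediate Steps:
Y = 7 (Y = 8 - 1 = 7)
c(u, p) = 6*u
y(n, t) = 7 + n (y(n, t) = n + 7 = 7 + n)
v = 1081 (v = ((6*7 + 4) + 1)*23 = ((42 + 4) + 1)*23 = (46 + 1)*23 = 47*23 = 1081)
y(14, -19)*(R(-14, 22) + v) = (7 + 14)*(5 + 1081) = 21*1086 = 22806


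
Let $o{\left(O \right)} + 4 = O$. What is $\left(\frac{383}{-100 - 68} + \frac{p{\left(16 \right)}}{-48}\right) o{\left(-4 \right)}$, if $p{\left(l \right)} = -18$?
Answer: $\frac{320}{21} \approx 15.238$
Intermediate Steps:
$o{\left(O \right)} = -4 + O$
$\left(\frac{383}{-100 - 68} + \frac{p{\left(16 \right)}}{-48}\right) o{\left(-4 \right)} = \left(\frac{383}{-100 - 68} - \frac{18}{-48}\right) \left(-4 - 4\right) = \left(\frac{383}{-100 - 68} - - \frac{3}{8}\right) \left(-8\right) = \left(\frac{383}{-168} + \frac{3}{8}\right) \left(-8\right) = \left(383 \left(- \frac{1}{168}\right) + \frac{3}{8}\right) \left(-8\right) = \left(- \frac{383}{168} + \frac{3}{8}\right) \left(-8\right) = \left(- \frac{40}{21}\right) \left(-8\right) = \frac{320}{21}$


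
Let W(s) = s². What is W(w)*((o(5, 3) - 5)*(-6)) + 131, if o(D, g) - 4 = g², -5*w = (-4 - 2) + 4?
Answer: 3083/25 ≈ 123.32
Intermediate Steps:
w = ⅖ (w = -((-4 - 2) + 4)/5 = -(-6 + 4)/5 = -⅕*(-2) = ⅖ ≈ 0.40000)
o(D, g) = 4 + g²
W(w)*((o(5, 3) - 5)*(-6)) + 131 = (⅖)²*(((4 + 3²) - 5)*(-6)) + 131 = 4*(((4 + 9) - 5)*(-6))/25 + 131 = 4*((13 - 5)*(-6))/25 + 131 = 4*(8*(-6))/25 + 131 = (4/25)*(-48) + 131 = -192/25 + 131 = 3083/25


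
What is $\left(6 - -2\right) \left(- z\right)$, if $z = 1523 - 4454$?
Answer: $23448$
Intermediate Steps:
$z = -2931$
$\left(6 - -2\right) \left(- z\right) = \left(6 - -2\right) \left(\left(-1\right) \left(-2931\right)\right) = \left(6 + 2\right) 2931 = 8 \cdot 2931 = 23448$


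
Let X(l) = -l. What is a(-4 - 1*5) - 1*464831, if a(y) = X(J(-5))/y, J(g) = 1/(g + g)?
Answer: -41834791/90 ≈ -4.6483e+5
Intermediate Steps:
J(g) = 1/(2*g)
a(y) = 1/(10*y) (a(y) = (-1/(2*(-5)))/y = (-(-1)/(2*5))/y = (-1*(-⅒))/y = 1/(10*y))
a(-4 - 1*5) - 1*464831 = 1/(10*(-4 - 1*5)) - 1*464831 = 1/(10*(-4 - 5)) - 464831 = (⅒)/(-9) - 464831 = (⅒)*(-⅑) - 464831 = -1/90 - 464831 = -41834791/90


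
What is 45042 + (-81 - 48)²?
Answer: 61683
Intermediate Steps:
45042 + (-81 - 48)² = 45042 + (-129)² = 45042 + 16641 = 61683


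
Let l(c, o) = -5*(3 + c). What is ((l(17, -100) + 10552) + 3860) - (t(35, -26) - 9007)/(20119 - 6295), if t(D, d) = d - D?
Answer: 49464539/3456 ≈ 14313.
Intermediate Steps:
l(c, o) = -15 - 5*c
((l(17, -100) + 10552) + 3860) - (t(35, -26) - 9007)/(20119 - 6295) = (((-15 - 5*17) + 10552) + 3860) - ((-26 - 1*35) - 9007)/(20119 - 6295) = (((-15 - 85) + 10552) + 3860) - ((-26 - 35) - 9007)/13824 = ((-100 + 10552) + 3860) - (-61 - 9007)/13824 = (10452 + 3860) - (-9068)/13824 = 14312 - 1*(-2267/3456) = 14312 + 2267/3456 = 49464539/3456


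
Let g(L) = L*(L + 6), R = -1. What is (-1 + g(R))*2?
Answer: -12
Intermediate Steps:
g(L) = L*(6 + L)
(-1 + g(R))*2 = (-1 - (6 - 1))*2 = (-1 - 1*5)*2 = (-1 - 5)*2 = -6*2 = -12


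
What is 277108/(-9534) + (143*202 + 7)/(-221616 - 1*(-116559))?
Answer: -1632644501/55645191 ≈ -29.340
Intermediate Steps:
277108/(-9534) + (143*202 + 7)/(-221616 - 1*(-116559)) = 277108*(-1/9534) + (28886 + 7)/(-221616 + 116559) = -138554/4767 + 28893/(-105057) = -138554/4767 + 28893*(-1/105057) = -138554/4767 - 9631/35019 = -1632644501/55645191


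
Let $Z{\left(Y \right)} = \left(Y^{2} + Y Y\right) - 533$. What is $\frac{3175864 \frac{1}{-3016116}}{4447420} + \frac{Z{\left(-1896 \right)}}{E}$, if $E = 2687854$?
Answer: $\frac{3013565482238274232}{1126709307063772965} \approx 2.6747$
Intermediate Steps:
$Z{\left(Y \right)} = -533 + 2 Y^{2}$ ($Z{\left(Y \right)} = \left(Y^{2} + Y^{2}\right) - 533 = 2 Y^{2} - 533 = -533 + 2 Y^{2}$)
$\frac{3175864 \frac{1}{-3016116}}{4447420} + \frac{Z{\left(-1896 \right)}}{E} = \frac{3175864 \frac{1}{-3016116}}{4447420} + \frac{-533 + 2 \left(-1896\right)^{2}}{2687854} = 3175864 \left(- \frac{1}{3016116}\right) \frac{1}{4447420} + \left(-533 + 2 \cdot 3594816\right) \frac{1}{2687854} = \left(- \frac{793966}{754029}\right) \frac{1}{4447420} + \left(-533 + 7189632\right) \frac{1}{2687854} = - \frac{396983}{1676741827590} + 7189099 \cdot \frac{1}{2687854} = - \frac{396983}{1676741827590} + \frac{7189099}{2687854} = \frac{3013565482238274232}{1126709307063772965}$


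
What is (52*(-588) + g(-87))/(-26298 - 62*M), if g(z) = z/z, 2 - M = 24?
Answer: 30575/24934 ≈ 1.2262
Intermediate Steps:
M = -22 (M = 2 - 1*24 = 2 - 24 = -22)
g(z) = 1
(52*(-588) + g(-87))/(-26298 - 62*M) = (52*(-588) + 1)/(-26298 - 62*(-22)) = (-30576 + 1)/(-26298 + 1364) = -30575/(-24934) = -30575*(-1/24934) = 30575/24934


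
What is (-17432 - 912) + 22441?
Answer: 4097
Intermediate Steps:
(-17432 - 912) + 22441 = -18344 + 22441 = 4097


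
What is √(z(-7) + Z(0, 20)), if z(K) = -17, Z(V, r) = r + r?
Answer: √23 ≈ 4.7958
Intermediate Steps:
Z(V, r) = 2*r
√(z(-7) + Z(0, 20)) = √(-17 + 2*20) = √(-17 + 40) = √23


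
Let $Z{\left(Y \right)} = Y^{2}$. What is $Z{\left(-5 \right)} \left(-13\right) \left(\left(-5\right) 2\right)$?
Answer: $3250$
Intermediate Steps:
$Z{\left(-5 \right)} \left(-13\right) \left(\left(-5\right) 2\right) = \left(-5\right)^{2} \left(-13\right) \left(\left(-5\right) 2\right) = 25 \left(-13\right) \left(-10\right) = \left(-325\right) \left(-10\right) = 3250$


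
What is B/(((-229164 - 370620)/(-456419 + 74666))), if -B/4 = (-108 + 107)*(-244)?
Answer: -15524622/24991 ≈ -621.21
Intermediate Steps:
B = -976 (B = -4*(-108 + 107)*(-244) = -(-4)*(-244) = -4*244 = -976)
B/(((-229164 - 370620)/(-456419 + 74666))) = -976*(-456419 + 74666)/(-229164 - 370620) = -976/((-599784/(-381753))) = -976/((-599784*(-1/381753))) = -976/199928/127251 = -976*127251/199928 = -15524622/24991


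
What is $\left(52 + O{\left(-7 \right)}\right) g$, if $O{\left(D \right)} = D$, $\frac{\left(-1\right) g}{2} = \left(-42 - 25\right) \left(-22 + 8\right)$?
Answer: $-84420$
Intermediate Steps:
$g = -1876$ ($g = - 2 \left(-42 - 25\right) \left(-22 + 8\right) = - 2 \left(\left(-67\right) \left(-14\right)\right) = \left(-2\right) 938 = -1876$)
$\left(52 + O{\left(-7 \right)}\right) g = \left(52 - 7\right) \left(-1876\right) = 45 \left(-1876\right) = -84420$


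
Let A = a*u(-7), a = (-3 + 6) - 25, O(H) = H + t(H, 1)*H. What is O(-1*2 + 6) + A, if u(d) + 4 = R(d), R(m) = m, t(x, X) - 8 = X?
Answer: 282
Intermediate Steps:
t(x, X) = 8 + X
O(H) = 10*H (O(H) = H + (8 + 1)*H = H + 9*H = 10*H)
u(d) = -4 + d
a = -22 (a = 3 - 25 = -22)
A = 242 (A = -22*(-4 - 7) = -22*(-11) = 242)
O(-1*2 + 6) + A = 10*(-1*2 + 6) + 242 = 10*(-2 + 6) + 242 = 10*4 + 242 = 40 + 242 = 282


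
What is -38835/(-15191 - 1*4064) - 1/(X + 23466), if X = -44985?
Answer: 167141924/82869669 ≈ 2.0169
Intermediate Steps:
-38835/(-15191 - 1*4064) - 1/(X + 23466) = -38835/(-15191 - 1*4064) - 1/(-44985 + 23466) = -38835/(-15191 - 4064) - 1/(-21519) = -38835/(-19255) - 1*(-1/21519) = -38835*(-1/19255) + 1/21519 = 7767/3851 + 1/21519 = 167141924/82869669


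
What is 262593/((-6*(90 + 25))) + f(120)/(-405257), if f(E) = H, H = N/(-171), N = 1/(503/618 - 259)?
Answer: -322617986757998401/847724085801930 ≈ -380.57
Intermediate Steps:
N = -618/159559 (N = 1/(503*(1/618) - 259) = 1/(503/618 - 259) = 1/(-159559/618) = -618/159559 ≈ -0.0038732)
H = 206/9094863 (H = -618/159559/(-171) = -618/159559*(-1/171) = 206/9094863 ≈ 2.2650e-5)
f(E) = 206/9094863
262593/((-6*(90 + 25))) + f(120)/(-405257) = 262593/((-6*(90 + 25))) + (206/9094863)/(-405257) = 262593/((-6*115)) + (206/9094863)*(-1/405257) = 262593/(-690) - 206/3685756894791 = 262593*(-1/690) - 206/3685756894791 = -87531/230 - 206/3685756894791 = -322617986757998401/847724085801930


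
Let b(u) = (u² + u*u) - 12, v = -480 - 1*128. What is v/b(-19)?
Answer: -304/355 ≈ -0.85634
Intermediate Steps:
v = -608 (v = -480 - 128 = -608)
b(u) = -12 + 2*u² (b(u) = (u² + u²) - 12 = 2*u² - 12 = -12 + 2*u²)
v/b(-19) = -608/(-12 + 2*(-19)²) = -608/(-12 + 2*361) = -608/(-12 + 722) = -608/710 = -608*1/710 = -304/355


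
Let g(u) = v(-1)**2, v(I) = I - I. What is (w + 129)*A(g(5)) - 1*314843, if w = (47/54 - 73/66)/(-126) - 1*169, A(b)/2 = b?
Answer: -314843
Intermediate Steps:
v(I) = 0
g(u) = 0 (g(u) = 0**2 = 0)
A(b) = 2*b
w = -451732/2673 (w = (47*(1/54) - 73*1/66)*(-1/126) - 169 = (47/54 - 73/66)*(-1/126) - 169 = -70/297*(-1/126) - 169 = 5/2673 - 169 = -451732/2673 ≈ -169.00)
(w + 129)*A(g(5)) - 1*314843 = (-451732/2673 + 129)*(2*0) - 1*314843 = -106915/2673*0 - 314843 = 0 - 314843 = -314843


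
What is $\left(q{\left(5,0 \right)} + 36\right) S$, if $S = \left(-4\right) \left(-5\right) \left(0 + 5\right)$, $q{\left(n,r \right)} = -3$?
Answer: $3300$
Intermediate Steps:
$S = 100$ ($S = 20 \cdot 5 = 100$)
$\left(q{\left(5,0 \right)} + 36\right) S = \left(-3 + 36\right) 100 = 33 \cdot 100 = 3300$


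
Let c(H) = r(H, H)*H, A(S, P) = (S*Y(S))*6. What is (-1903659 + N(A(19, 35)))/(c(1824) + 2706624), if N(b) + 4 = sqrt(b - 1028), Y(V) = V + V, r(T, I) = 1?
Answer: -1903663/2708448 + sqrt(826)/1354224 ≈ -0.70284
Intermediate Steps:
Y(V) = 2*V
A(S, P) = 12*S**2 (A(S, P) = (S*(2*S))*6 = (2*S**2)*6 = 12*S**2)
c(H) = H (c(H) = 1*H = H)
N(b) = -4 + sqrt(-1028 + b) (N(b) = -4 + sqrt(b - 1028) = -4 + sqrt(-1028 + b))
(-1903659 + N(A(19, 35)))/(c(1824) + 2706624) = (-1903659 + (-4 + sqrt(-1028 + 12*19**2)))/(1824 + 2706624) = (-1903659 + (-4 + sqrt(-1028 + 12*361)))/2708448 = (-1903659 + (-4 + sqrt(-1028 + 4332)))*(1/2708448) = (-1903659 + (-4 + sqrt(3304)))*(1/2708448) = (-1903659 + (-4 + 2*sqrt(826)))*(1/2708448) = (-1903663 + 2*sqrt(826))*(1/2708448) = -1903663/2708448 + sqrt(826)/1354224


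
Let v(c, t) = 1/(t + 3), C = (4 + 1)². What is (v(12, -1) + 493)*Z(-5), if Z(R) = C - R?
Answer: 14805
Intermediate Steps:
C = 25 (C = 5² = 25)
Z(R) = 25 - R
v(c, t) = 1/(3 + t)
(v(12, -1) + 493)*Z(-5) = (1/(3 - 1) + 493)*(25 - 1*(-5)) = (1/2 + 493)*(25 + 5) = (½ + 493)*30 = (987/2)*30 = 14805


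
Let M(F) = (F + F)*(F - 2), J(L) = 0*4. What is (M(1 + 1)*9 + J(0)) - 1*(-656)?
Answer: 656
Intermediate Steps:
J(L) = 0
M(F) = 2*F*(-2 + F) (M(F) = (2*F)*(-2 + F) = 2*F*(-2 + F))
(M(1 + 1)*9 + J(0)) - 1*(-656) = ((2*(1 + 1)*(-2 + (1 + 1)))*9 + 0) - 1*(-656) = ((2*2*(-2 + 2))*9 + 0) + 656 = ((2*2*0)*9 + 0) + 656 = (0*9 + 0) + 656 = (0 + 0) + 656 = 0 + 656 = 656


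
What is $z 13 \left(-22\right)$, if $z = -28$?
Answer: $8008$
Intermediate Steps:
$z 13 \left(-22\right) = \left(-28\right) 13 \left(-22\right) = \left(-364\right) \left(-22\right) = 8008$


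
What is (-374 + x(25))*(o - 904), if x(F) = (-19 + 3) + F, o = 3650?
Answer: -1002290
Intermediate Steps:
x(F) = -16 + F
(-374 + x(25))*(o - 904) = (-374 + (-16 + 25))*(3650 - 904) = (-374 + 9)*2746 = -365*2746 = -1002290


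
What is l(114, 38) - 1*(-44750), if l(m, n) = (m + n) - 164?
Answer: 44738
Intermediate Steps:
l(m, n) = -164 + m + n
l(114, 38) - 1*(-44750) = (-164 + 114 + 38) - 1*(-44750) = -12 + 44750 = 44738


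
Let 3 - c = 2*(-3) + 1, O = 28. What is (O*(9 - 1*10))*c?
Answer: -224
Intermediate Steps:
c = 8 (c = 3 - (2*(-3) + 1) = 3 - (-6 + 1) = 3 - 1*(-5) = 3 + 5 = 8)
(O*(9 - 1*10))*c = (28*(9 - 1*10))*8 = (28*(9 - 10))*8 = (28*(-1))*8 = -28*8 = -224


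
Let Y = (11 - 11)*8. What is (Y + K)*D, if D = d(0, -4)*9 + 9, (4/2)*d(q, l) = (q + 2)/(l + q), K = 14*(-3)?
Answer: -567/2 ≈ -283.50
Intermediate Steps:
K = -42
d(q, l) = (2 + q)/(2*(l + q)) (d(q, l) = ((q + 2)/(l + q))/2 = ((2 + q)/(l + q))/2 = (2 + q)/(2*(l + q)))
D = 27/4 (D = ((1 + (½)*0)/(-4 + 0))*9 + 9 = ((1 + 0)/(-4))*9 + 9 = -¼*1*9 + 9 = -¼*9 + 9 = -9/4 + 9 = 27/4 ≈ 6.7500)
Y = 0 (Y = 0*8 = 0)
(Y + K)*D = (0 - 42)*(27/4) = -42*27/4 = -567/2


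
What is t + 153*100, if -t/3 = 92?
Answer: 15024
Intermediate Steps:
t = -276 (t = -3*92 = -276)
t + 153*100 = -276 + 153*100 = -276 + 15300 = 15024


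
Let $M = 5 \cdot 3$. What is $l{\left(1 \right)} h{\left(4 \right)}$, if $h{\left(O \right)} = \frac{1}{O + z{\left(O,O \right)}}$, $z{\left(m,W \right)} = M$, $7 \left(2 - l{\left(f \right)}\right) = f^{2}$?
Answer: $\frac{13}{133} \approx 0.097744$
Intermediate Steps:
$M = 15$
$l{\left(f \right)} = 2 - \frac{f^{2}}{7}$
$z{\left(m,W \right)} = 15$
$h{\left(O \right)} = \frac{1}{15 + O}$ ($h{\left(O \right)} = \frac{1}{O + 15} = \frac{1}{15 + O}$)
$l{\left(1 \right)} h{\left(4 \right)} = \frac{2 - \frac{1^{2}}{7}}{15 + 4} = \frac{2 - \frac{1}{7}}{19} = \left(2 - \frac{1}{7}\right) \frac{1}{19} = \frac{13}{7} \cdot \frac{1}{19} = \frac{13}{133}$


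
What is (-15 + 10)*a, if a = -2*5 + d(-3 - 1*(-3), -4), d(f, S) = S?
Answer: 70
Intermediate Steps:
a = -14 (a = -2*5 - 4 = -10 - 4 = -14)
(-15 + 10)*a = (-15 + 10)*(-14) = -5*(-14) = 70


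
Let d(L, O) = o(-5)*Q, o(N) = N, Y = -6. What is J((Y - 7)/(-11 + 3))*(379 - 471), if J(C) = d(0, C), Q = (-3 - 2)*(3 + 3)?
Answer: -13800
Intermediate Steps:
Q = -30 (Q = -5*6 = -30)
d(L, O) = 150 (d(L, O) = -5*(-30) = 150)
J(C) = 150
J((Y - 7)/(-11 + 3))*(379 - 471) = 150*(379 - 471) = 150*(-92) = -13800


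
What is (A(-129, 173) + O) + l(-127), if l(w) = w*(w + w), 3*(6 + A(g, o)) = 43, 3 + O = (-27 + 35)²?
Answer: 96982/3 ≈ 32327.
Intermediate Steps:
O = 61 (O = -3 + (-27 + 35)² = -3 + 8² = -3 + 64 = 61)
A(g, o) = 25/3 (A(g, o) = -6 + (⅓)*43 = -6 + 43/3 = 25/3)
l(w) = 2*w² (l(w) = w*(2*w) = 2*w²)
(A(-129, 173) + O) + l(-127) = (25/3 + 61) + 2*(-127)² = 208/3 + 2*16129 = 208/3 + 32258 = 96982/3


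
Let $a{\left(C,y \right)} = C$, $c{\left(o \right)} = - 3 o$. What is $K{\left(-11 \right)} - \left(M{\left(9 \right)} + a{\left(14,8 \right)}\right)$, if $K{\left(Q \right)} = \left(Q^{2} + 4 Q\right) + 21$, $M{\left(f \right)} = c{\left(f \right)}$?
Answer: $111$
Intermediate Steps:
$M{\left(f \right)} = - 3 f$
$K{\left(Q \right)} = 21 + Q^{2} + 4 Q$
$K{\left(-11 \right)} - \left(M{\left(9 \right)} + a{\left(14,8 \right)}\right) = \left(21 + \left(-11\right)^{2} + 4 \left(-11\right)\right) - \left(\left(-3\right) 9 + 14\right) = \left(21 + 121 - 44\right) - \left(-27 + 14\right) = 98 - -13 = 98 + 13 = 111$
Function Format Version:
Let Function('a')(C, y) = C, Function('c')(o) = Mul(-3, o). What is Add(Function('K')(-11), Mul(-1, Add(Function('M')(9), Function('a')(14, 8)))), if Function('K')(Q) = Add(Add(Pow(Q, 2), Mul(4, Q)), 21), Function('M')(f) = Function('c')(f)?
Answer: 111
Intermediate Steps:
Function('M')(f) = Mul(-3, f)
Function('K')(Q) = Add(21, Pow(Q, 2), Mul(4, Q))
Add(Function('K')(-11), Mul(-1, Add(Function('M')(9), Function('a')(14, 8)))) = Add(Add(21, Pow(-11, 2), Mul(4, -11)), Mul(-1, Add(Mul(-3, 9), 14))) = Add(Add(21, 121, -44), Mul(-1, Add(-27, 14))) = Add(98, Mul(-1, -13)) = Add(98, 13) = 111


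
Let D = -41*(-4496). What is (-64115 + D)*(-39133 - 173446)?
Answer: -25556459959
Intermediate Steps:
D = 184336
(-64115 + D)*(-39133 - 173446) = (-64115 + 184336)*(-39133 - 173446) = 120221*(-212579) = -25556459959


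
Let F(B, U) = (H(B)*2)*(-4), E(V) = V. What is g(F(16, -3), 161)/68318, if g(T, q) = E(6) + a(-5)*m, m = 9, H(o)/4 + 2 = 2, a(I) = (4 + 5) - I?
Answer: 66/34159 ≈ 0.0019321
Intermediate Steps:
a(I) = 9 - I
H(o) = 0 (H(o) = -8 + 4*2 = -8 + 8 = 0)
F(B, U) = 0 (F(B, U) = (0*2)*(-4) = 0*(-4) = 0)
g(T, q) = 132 (g(T, q) = 6 + (9 - 1*(-5))*9 = 6 + (9 + 5)*9 = 6 + 14*9 = 6 + 126 = 132)
g(F(16, -3), 161)/68318 = 132/68318 = 132*(1/68318) = 66/34159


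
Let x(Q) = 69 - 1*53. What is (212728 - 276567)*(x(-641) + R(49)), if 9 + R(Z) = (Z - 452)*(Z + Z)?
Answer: 2520810593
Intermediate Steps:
x(Q) = 16 (x(Q) = 69 - 53 = 16)
R(Z) = -9 + 2*Z*(-452 + Z) (R(Z) = -9 + (Z - 452)*(Z + Z) = -9 + (-452 + Z)*(2*Z) = -9 + 2*Z*(-452 + Z))
(212728 - 276567)*(x(-641) + R(49)) = (212728 - 276567)*(16 + (-9 - 904*49 + 2*49²)) = -63839*(16 + (-9 - 44296 + 2*2401)) = -63839*(16 + (-9 - 44296 + 4802)) = -63839*(16 - 39503) = -63839*(-39487) = 2520810593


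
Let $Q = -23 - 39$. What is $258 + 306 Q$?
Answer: $-18714$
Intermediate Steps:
$Q = -62$
$258 + 306 Q = 258 + 306 \left(-62\right) = 258 - 18972 = -18714$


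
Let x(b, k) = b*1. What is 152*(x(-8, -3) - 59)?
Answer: -10184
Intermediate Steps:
x(b, k) = b
152*(x(-8, -3) - 59) = 152*(-8 - 59) = 152*(-67) = -10184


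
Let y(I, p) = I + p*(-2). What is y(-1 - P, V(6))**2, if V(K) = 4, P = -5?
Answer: 16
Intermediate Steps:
y(I, p) = I - 2*p
y(-1 - P, V(6))**2 = ((-1 - 1*(-5)) - 2*4)**2 = ((-1 + 5) - 8)**2 = (4 - 8)**2 = (-4)**2 = 16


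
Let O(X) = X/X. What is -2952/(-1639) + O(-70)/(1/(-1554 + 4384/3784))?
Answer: -109312670/70477 ≈ -1551.0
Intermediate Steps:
O(X) = 1
-2952/(-1639) + O(-70)/(1/(-1554 + 4384/3784)) = -2952/(-1639) + 1/1/(-1554 + 4384/3784) = -2952*(-1/1639) + 1/1/(-1554 + 4384*(1/3784)) = 2952/1639 + 1/1/(-1554 + 548/473) = 2952/1639 + 1/1/(-734494/473) = 2952/1639 + 1/(-473/734494) = 2952/1639 + 1*(-734494/473) = 2952/1639 - 734494/473 = -109312670/70477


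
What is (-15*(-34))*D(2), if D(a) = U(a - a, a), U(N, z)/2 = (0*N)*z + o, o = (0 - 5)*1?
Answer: -5100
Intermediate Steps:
o = -5 (o = -5*1 = -5)
U(N, z) = -10 (U(N, z) = 2*((0*N)*z - 5) = 2*(0*z - 5) = 2*(0 - 5) = 2*(-5) = -10)
D(a) = -10
(-15*(-34))*D(2) = -15*(-34)*(-10) = 510*(-10) = -5100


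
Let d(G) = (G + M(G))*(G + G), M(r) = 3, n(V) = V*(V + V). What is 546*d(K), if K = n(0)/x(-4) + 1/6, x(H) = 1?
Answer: 1729/3 ≈ 576.33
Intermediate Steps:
n(V) = 2*V² (n(V) = V*(2*V) = 2*V²)
K = ⅙ (K = (2*0²)/1 + 1/6 = (2*0)*1 + 1*(⅙) = 0*1 + ⅙ = 0 + ⅙ = ⅙ ≈ 0.16667)
d(G) = 2*G*(3 + G) (d(G) = (G + 3)*(G + G) = (3 + G)*(2*G) = 2*G*(3 + G))
546*d(K) = 546*(2*(⅙)*(3 + ⅙)) = 546*(2*(⅙)*(19/6)) = 546*(19/18) = 1729/3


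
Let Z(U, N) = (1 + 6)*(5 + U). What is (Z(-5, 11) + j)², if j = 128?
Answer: 16384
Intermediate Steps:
Z(U, N) = 35 + 7*U (Z(U, N) = 7*(5 + U) = 35 + 7*U)
(Z(-5, 11) + j)² = ((35 + 7*(-5)) + 128)² = ((35 - 35) + 128)² = (0 + 128)² = 128² = 16384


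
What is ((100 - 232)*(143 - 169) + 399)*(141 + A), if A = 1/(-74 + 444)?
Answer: 199867101/370 ≈ 5.4018e+5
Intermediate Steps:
A = 1/370 ≈ 0.0027027
((100 - 232)*(143 - 169) + 399)*(141 + A) = ((100 - 232)*(143 - 169) + 399)*(141 + 1/370) = (-132*(-26) + 399)*(52171/370) = (3432 + 399)*(52171/370) = 3831*(52171/370) = 199867101/370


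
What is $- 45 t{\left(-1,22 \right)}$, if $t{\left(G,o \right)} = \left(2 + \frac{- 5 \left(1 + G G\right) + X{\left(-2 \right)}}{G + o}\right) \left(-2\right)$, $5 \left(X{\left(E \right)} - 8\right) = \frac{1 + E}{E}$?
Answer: $\frac{1203}{7} \approx 171.86$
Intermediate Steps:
$X{\left(E \right)} = 8 + \frac{1 + E}{5 E}$ ($X{\left(E \right)} = 8 + \frac{\left(1 + E\right) \frac{1}{E}}{5} = 8 + \frac{\frac{1}{E} \left(1 + E\right)}{5} = 8 + \frac{1 + E}{5 E}$)
$t{\left(G,o \right)} = -4 - \frac{2 \left(\frac{31}{10} - 5 G^{2}\right)}{G + o}$ ($t{\left(G,o \right)} = \left(2 + \frac{- 5 \left(1 + G G\right) + \frac{1 + 41 \left(-2\right)}{5 \left(-2\right)}}{G + o}\right) \left(-2\right) = \left(2 + \frac{- 5 \left(1 + G^{2}\right) + \frac{1}{5} \left(- \frac{1}{2}\right) \left(1 - 82\right)}{G + o}\right) \left(-2\right) = \left(2 + \frac{\left(-5 - 5 G^{2}\right) + \frac{1}{5} \left(- \frac{1}{2}\right) \left(-81\right)}{G + o}\right) \left(-2\right) = \left(2 + \frac{\left(-5 - 5 G^{2}\right) + \frac{81}{10}}{G + o}\right) \left(-2\right) = \left(2 + \frac{\frac{31}{10} - 5 G^{2}}{G + o}\right) \left(-2\right) = -4 - \frac{2 \left(\frac{31}{10} - 5 G^{2}\right)}{G + o}$)
$- 45 t{\left(-1,22 \right)} = - 45 \frac{- \frac{31}{5} - -4 - 88 + 10 \left(-1\right)^{2}}{-1 + 22} = - 45 \frac{- \frac{31}{5} + 4 - 88 + 10 \cdot 1}{21} = - 45 \frac{- \frac{31}{5} + 4 - 88 + 10}{21} = - 45 \cdot \frac{1}{21} \left(- \frac{401}{5}\right) = \left(-45\right) \left(- \frac{401}{105}\right) = \frac{1203}{7}$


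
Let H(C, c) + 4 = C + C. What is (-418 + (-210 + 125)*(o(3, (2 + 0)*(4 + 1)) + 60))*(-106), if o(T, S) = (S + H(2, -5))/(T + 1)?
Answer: 607433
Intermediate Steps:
H(C, c) = -4 + 2*C (H(C, c) = -4 + (C + C) = -4 + 2*C)
o(T, S) = S/(1 + T) (o(T, S) = (S + (-4 + 2*2))/(T + 1) = (S + (-4 + 4))/(1 + T) = (S + 0)/(1 + T) = S/(1 + T))
(-418 + (-210 + 125)*(o(3, (2 + 0)*(4 + 1)) + 60))*(-106) = (-418 + (-210 + 125)*(((2 + 0)*(4 + 1))/(1 + 3) + 60))*(-106) = (-418 - 85*((2*5)/4 + 60))*(-106) = (-418 - 85*(10*(¼) + 60))*(-106) = (-418 - 85*(5/2 + 60))*(-106) = (-418 - 85*125/2)*(-106) = (-418 - 10625/2)*(-106) = -11461/2*(-106) = 607433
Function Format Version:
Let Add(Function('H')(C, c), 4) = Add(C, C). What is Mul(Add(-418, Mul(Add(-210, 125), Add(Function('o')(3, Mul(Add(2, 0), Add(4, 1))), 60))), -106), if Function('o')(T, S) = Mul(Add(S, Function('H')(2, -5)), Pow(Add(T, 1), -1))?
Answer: 607433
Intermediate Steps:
Function('H')(C, c) = Add(-4, Mul(2, C)) (Function('H')(C, c) = Add(-4, Add(C, C)) = Add(-4, Mul(2, C)))
Function('o')(T, S) = Mul(S, Pow(Add(1, T), -1)) (Function('o')(T, S) = Mul(Add(S, Add(-4, Mul(2, 2))), Pow(Add(T, 1), -1)) = Mul(Add(S, Add(-4, 4)), Pow(Add(1, T), -1)) = Mul(Add(S, 0), Pow(Add(1, T), -1)) = Mul(S, Pow(Add(1, T), -1)))
Mul(Add(-418, Mul(Add(-210, 125), Add(Function('o')(3, Mul(Add(2, 0), Add(4, 1))), 60))), -106) = Mul(Add(-418, Mul(Add(-210, 125), Add(Mul(Mul(Add(2, 0), Add(4, 1)), Pow(Add(1, 3), -1)), 60))), -106) = Mul(Add(-418, Mul(-85, Add(Mul(Mul(2, 5), Pow(4, -1)), 60))), -106) = Mul(Add(-418, Mul(-85, Add(Mul(10, Rational(1, 4)), 60))), -106) = Mul(Add(-418, Mul(-85, Add(Rational(5, 2), 60))), -106) = Mul(Add(-418, Mul(-85, Rational(125, 2))), -106) = Mul(Add(-418, Rational(-10625, 2)), -106) = Mul(Rational(-11461, 2), -106) = 607433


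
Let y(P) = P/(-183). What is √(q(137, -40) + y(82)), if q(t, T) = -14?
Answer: 2*I*√120963/183 ≈ 3.8011*I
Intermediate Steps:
y(P) = -P/183 (y(P) = P*(-1/183) = -P/183)
√(q(137, -40) + y(82)) = √(-14 - 1/183*82) = √(-14 - 82/183) = √(-2644/183) = 2*I*√120963/183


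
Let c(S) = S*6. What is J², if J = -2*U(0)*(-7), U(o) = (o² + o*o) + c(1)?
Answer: 7056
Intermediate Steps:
c(S) = 6*S
U(o) = 6 + 2*o² (U(o) = (o² + o*o) + 6*1 = (o² + o²) + 6 = 2*o² + 6 = 6 + 2*o²)
J = 84 (J = -2*(6 + 2*0²)*(-7) = -2*(6 + 2*0)*(-7) = -2*(6 + 0)*(-7) = -2*6*(-7) = -12*(-7) = 84)
J² = 84² = 7056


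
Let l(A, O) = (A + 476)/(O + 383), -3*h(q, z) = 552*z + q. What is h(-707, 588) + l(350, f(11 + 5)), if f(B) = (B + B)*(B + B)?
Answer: -7233035/67 ≈ -1.0796e+5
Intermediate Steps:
f(B) = 4*B² (f(B) = (2*B)*(2*B) = 4*B²)
h(q, z) = -184*z - q/3 (h(q, z) = -(552*z + q)/3 = -(q + 552*z)/3 = -184*z - q/3)
l(A, O) = (476 + A)/(383 + O)
h(-707, 588) + l(350, f(11 + 5)) = (-184*588 - ⅓*(-707)) + (476 + 350)/(383 + 4*(11 + 5)²) = (-108192 + 707/3) + 826/(383 + 4*16²) = -323869/3 + 826/(383 + 4*256) = -323869/3 + 826/(383 + 1024) = -323869/3 + 826/1407 = -323869/3 + (1/1407)*826 = -323869/3 + 118/201 = -7233035/67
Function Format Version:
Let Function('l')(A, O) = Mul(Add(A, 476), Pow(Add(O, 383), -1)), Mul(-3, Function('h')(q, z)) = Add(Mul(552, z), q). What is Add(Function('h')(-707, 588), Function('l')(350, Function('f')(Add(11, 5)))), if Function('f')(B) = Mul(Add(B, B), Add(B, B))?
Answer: Rational(-7233035, 67) ≈ -1.0796e+5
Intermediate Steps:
Function('f')(B) = Mul(4, Pow(B, 2)) (Function('f')(B) = Mul(Mul(2, B), Mul(2, B)) = Mul(4, Pow(B, 2)))
Function('h')(q, z) = Add(Mul(-184, z), Mul(Rational(-1, 3), q)) (Function('h')(q, z) = Mul(Rational(-1, 3), Add(Mul(552, z), q)) = Mul(Rational(-1, 3), Add(q, Mul(552, z))) = Add(Mul(-184, z), Mul(Rational(-1, 3), q)))
Function('l')(A, O) = Mul(Pow(Add(383, O), -1), Add(476, A)) (Function('l')(A, O) = Mul(Add(476, A), Pow(Add(383, O), -1)) = Mul(Pow(Add(383, O), -1), Add(476, A)))
Add(Function('h')(-707, 588), Function('l')(350, Function('f')(Add(11, 5)))) = Add(Add(Mul(-184, 588), Mul(Rational(-1, 3), -707)), Mul(Pow(Add(383, Mul(4, Pow(Add(11, 5), 2))), -1), Add(476, 350))) = Add(Add(-108192, Rational(707, 3)), Mul(Pow(Add(383, Mul(4, Pow(16, 2))), -1), 826)) = Add(Rational(-323869, 3), Mul(Pow(Add(383, Mul(4, 256)), -1), 826)) = Add(Rational(-323869, 3), Mul(Pow(Add(383, 1024), -1), 826)) = Add(Rational(-323869, 3), Mul(Pow(1407, -1), 826)) = Add(Rational(-323869, 3), Mul(Rational(1, 1407), 826)) = Add(Rational(-323869, 3), Rational(118, 201)) = Rational(-7233035, 67)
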